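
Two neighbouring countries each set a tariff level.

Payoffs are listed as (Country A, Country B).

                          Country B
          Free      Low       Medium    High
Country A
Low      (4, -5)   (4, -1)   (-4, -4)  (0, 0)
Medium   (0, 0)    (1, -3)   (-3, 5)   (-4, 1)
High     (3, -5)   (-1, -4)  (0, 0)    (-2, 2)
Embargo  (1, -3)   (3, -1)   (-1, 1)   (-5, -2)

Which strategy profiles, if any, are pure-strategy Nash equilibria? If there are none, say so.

(Low, High)

Country A against Free: payoffs 4, 0, 3, 1 → best response Low.
Country A against Low: payoffs 4, 1, -1, 3 → best response Low.
Country A against Medium: payoffs -4, -3, 0, -1 → best response High.
Country A against High: payoffs 0, -4, -2, -5 → best response Low.
Country B against Low: payoffs -5, -1, -4, 0 → best response High.
Country B against Medium: payoffs 0, -3, 5, 1 → best response Medium.
Country B against High: payoffs -5, -4, 0, 2 → best response High.
Country B against Embargo: payoffs -3, -1, 1, -2 → best response Medium.
Mutual best responses: (Low, High).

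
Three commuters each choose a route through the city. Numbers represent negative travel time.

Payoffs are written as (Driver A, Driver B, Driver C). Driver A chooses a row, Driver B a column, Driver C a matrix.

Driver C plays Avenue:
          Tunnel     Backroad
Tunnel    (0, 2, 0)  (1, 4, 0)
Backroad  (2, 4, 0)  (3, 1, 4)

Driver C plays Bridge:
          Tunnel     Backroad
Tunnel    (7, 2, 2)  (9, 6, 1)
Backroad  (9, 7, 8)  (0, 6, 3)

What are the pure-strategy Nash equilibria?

(Tunnel, Backroad, Bridge); (Backroad, Tunnel, Bridge)

For each player, find the best response to each opponent profile; mutual best responses are the pure NE.
Driver A against (Tunnel, Avenue): payoffs 0, 2 → best response Backroad.
Driver A against (Tunnel, Bridge): payoffs 7, 9 → best response Backroad.
Driver A against (Backroad, Avenue): payoffs 1, 3 → best response Backroad.
Driver A against (Backroad, Bridge): payoffs 9, 0 → best response Tunnel.
Driver B against (Tunnel, Avenue): payoffs 2, 4 → best response Backroad.
Driver B against (Tunnel, Bridge): payoffs 2, 6 → best response Backroad.
Driver B against (Backroad, Avenue): payoffs 4, 1 → best response Tunnel.
Driver B against (Backroad, Bridge): payoffs 7, 6 → best response Tunnel.
Driver C against (Tunnel, Tunnel): payoffs 0, 2 → best response Bridge.
Driver C against (Tunnel, Backroad): payoffs 0, 1 → best response Bridge.
Driver C against (Backroad, Tunnel): payoffs 0, 8 → best response Bridge.
Driver C against (Backroad, Backroad): payoffs 4, 3 → best response Avenue.
Mutual best responses: (Tunnel, Backroad, Bridge); (Backroad, Tunnel, Bridge).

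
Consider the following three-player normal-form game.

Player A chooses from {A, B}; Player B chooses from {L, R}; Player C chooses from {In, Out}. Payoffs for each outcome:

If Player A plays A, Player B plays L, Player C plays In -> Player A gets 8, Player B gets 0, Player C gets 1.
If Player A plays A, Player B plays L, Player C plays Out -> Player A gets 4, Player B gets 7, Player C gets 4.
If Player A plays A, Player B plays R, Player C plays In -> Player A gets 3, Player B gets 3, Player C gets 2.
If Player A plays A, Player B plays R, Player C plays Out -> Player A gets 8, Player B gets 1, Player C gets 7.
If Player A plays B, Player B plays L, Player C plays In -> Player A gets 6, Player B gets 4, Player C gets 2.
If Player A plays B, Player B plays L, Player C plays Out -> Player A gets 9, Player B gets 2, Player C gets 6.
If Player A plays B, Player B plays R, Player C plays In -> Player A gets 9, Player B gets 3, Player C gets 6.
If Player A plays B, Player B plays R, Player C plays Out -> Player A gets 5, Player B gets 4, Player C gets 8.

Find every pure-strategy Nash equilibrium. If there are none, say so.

Player A against (L, In): payoffs 8, 6 → best response A.
Player A against (L, Out): payoffs 4, 9 → best response B.
Player A against (R, In): payoffs 3, 9 → best response B.
Player A against (R, Out): payoffs 8, 5 → best response A.
Player B against (A, In): payoffs 0, 3 → best response R.
Player B against (A, Out): payoffs 7, 1 → best response L.
Player B against (B, In): payoffs 4, 3 → best response L.
Player B against (B, Out): payoffs 2, 4 → best response R.
Player C against (A, L): payoffs 1, 4 → best response Out.
Player C against (A, R): payoffs 2, 7 → best response Out.
Player C against (B, L): payoffs 2, 6 → best response Out.
Player C against (B, R): payoffs 6, 8 → best response Out.
No profile is a mutual best response for all players.

This game has no pure Nash equilibrium.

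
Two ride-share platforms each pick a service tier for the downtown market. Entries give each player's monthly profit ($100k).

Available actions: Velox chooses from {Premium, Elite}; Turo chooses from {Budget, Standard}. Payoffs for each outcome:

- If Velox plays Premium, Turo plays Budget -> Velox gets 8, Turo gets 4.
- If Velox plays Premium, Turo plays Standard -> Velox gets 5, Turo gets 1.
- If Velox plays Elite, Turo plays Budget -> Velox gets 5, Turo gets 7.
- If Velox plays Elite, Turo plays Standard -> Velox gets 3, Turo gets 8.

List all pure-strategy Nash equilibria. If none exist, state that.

Pure NE: (Premium, Budget)

(Premium, Budget): Velox gets 8, best alternative 5; Turo gets 4, best alternative 1. No profitable deviation — NE.
(Premium, Standard): Turo can switch to Budget (1 → 4). Not NE.
(Elite, Budget): Velox can switch to Premium (5 → 8). Not NE.
(Elite, Standard): Velox can switch to Premium (3 → 5). Not NE.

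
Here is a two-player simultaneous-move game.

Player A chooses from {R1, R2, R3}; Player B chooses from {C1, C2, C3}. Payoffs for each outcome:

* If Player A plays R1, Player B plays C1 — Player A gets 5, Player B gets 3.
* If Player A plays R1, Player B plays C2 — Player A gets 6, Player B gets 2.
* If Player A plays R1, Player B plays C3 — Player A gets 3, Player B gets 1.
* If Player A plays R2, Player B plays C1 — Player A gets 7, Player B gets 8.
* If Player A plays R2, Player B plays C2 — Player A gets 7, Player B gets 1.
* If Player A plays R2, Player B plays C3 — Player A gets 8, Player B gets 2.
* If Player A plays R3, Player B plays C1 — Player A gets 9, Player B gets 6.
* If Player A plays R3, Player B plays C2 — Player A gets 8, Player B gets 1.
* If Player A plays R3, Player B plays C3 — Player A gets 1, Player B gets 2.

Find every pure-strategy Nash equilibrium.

For each strategy profile, look for a profitable unilateral deviation.
(R1, C1): Player A can switch to R2 (5 → 7). Not NE.
(R1, C2): Player A can switch to R2 (6 → 7). Not NE.
(R1, C3): Player A can switch to R2 (3 → 8). Not NE.
(R2, C1): Player A can switch to R3 (7 → 9). Not NE.
(R2, C2): Player A can switch to R3 (7 → 8). Not NE.
(R2, C3): Player B can switch to C1 (2 → 8). Not NE.
(R3, C1): Player A gets 9, best alternative 7; Player B gets 6, best alternative 2. No profitable deviation — NE.
(R3, C2): Player B can switch to C1 (1 → 6). Not NE.
(R3, C3): Player A can switch to R1 (1 → 3). Not NE.

Pure NE: (R3, C1)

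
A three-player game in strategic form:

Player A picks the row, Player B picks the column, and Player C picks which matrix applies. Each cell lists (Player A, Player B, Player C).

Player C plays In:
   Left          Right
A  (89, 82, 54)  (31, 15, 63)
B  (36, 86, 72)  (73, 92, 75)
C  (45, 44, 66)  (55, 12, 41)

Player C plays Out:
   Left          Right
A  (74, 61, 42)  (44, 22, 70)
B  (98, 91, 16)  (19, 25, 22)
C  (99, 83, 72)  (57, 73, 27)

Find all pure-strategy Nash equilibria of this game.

Pure-strategy Nash equilibria: (A, Left, In) and (B, Right, In) and (C, Left, Out)

Mark each player's best response to every combination of opponents' strategies; a profile where every player is best-responding is a pure Nash equilibrium.
Player A against (Left, In): payoffs 89, 36, 45 → best response A.
Player A against (Left, Out): payoffs 74, 98, 99 → best response C.
Player A against (Right, In): payoffs 31, 73, 55 → best response B.
Player A against (Right, Out): payoffs 44, 19, 57 → best response C.
Player B against (A, In): payoffs 82, 15 → best response Left.
Player B against (A, Out): payoffs 61, 22 → best response Left.
Player B against (B, In): payoffs 86, 92 → best response Right.
Player B against (B, Out): payoffs 91, 25 → best response Left.
Player B against (C, In): payoffs 44, 12 → best response Left.
Player B against (C, Out): payoffs 83, 73 → best response Left.
Player C against (A, Left): payoffs 54, 42 → best response In.
Player C against (A, Right): payoffs 63, 70 → best response Out.
Player C against (B, Left): payoffs 72, 16 → best response In.
Player C against (B, Right): payoffs 75, 22 → best response In.
Player C against (C, Left): payoffs 66, 72 → best response Out.
Player C against (C, Right): payoffs 41, 27 → best response In.
Mutual best responses: (A, Left, In); (B, Right, In); (C, Left, Out).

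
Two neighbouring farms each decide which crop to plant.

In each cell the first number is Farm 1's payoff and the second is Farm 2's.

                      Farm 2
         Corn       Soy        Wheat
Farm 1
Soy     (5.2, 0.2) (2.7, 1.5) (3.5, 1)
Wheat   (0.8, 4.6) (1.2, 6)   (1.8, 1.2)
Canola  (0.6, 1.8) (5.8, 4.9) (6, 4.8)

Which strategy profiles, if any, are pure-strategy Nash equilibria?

The unique pure-strategy Nash equilibrium is (Canola, Soy).

(Soy, Corn): Farm 2 can switch to Soy (0.2 → 1.5). Not NE.
(Soy, Soy): Farm 1 can switch to Canola (2.7 → 5.8). Not NE.
(Soy, Wheat): Farm 1 can switch to Canola (3.5 → 6). Not NE.
(Wheat, Corn): Farm 1 can switch to Soy (0.8 → 5.2). Not NE.
(Wheat, Soy): Farm 1 can switch to Soy (1.2 → 2.7). Not NE.
(Wheat, Wheat): Farm 1 can switch to Soy (1.8 → 3.5). Not NE.
(Canola, Soy): Farm 1 gets 5.8, best alternative 2.7; Farm 2 gets 4.9, best alternative 4.8. No profitable deviation — NE.
(The remaining 2 profiles each have a profitable deviation by the same check.)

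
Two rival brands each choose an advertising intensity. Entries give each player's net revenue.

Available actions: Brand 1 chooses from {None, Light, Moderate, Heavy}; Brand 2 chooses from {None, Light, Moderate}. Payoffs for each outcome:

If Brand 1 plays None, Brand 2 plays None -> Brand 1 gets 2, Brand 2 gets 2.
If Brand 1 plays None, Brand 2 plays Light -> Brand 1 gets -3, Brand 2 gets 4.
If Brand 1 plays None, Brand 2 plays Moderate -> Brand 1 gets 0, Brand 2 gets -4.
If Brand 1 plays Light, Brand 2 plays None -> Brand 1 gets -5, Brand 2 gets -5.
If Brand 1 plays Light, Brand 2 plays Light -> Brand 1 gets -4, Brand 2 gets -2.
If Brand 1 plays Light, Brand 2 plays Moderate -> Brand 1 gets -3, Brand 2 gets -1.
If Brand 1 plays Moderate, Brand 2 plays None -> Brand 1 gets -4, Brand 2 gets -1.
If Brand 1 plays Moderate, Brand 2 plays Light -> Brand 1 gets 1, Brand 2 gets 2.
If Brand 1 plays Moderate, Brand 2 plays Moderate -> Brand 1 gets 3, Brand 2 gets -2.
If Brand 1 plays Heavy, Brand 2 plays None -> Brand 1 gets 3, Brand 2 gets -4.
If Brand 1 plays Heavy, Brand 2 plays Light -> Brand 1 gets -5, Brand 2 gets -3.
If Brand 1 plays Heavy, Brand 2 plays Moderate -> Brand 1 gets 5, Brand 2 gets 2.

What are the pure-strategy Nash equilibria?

Check each profile: it is a Nash equilibrium iff no player can strictly gain by switching unilaterally.
(None, None): Brand 1 can switch to Heavy (2 → 3). Not NE.
(None, Light): Brand 1 can switch to Moderate (-3 → 1). Not NE.
(None, Moderate): Brand 1 can switch to Moderate (0 → 3). Not NE.
(Light, None): Brand 1 can switch to None (-5 → 2). Not NE.
(Light, Light): Brand 1 can switch to None (-4 → -3). Not NE.
(Light, Moderate): Brand 1 can switch to None (-3 → 0). Not NE.
(Moderate, None): Brand 1 can switch to None (-4 → 2). Not NE.
(Moderate, Light): Brand 1 gets 1, best alternative -3; Brand 2 gets 2, best alternative -1. No profitable deviation — NE.
(Moderate, Moderate): Brand 1 can switch to Heavy (3 → 5). Not NE.
(Heavy, Moderate): Brand 1 gets 5, best alternative 3; Brand 2 gets 2, best alternative -3. No profitable deviation — NE.
(The remaining 2 profiles each have a profitable deviation by the same check.)

The pure Nash equilibria are (Moderate, Light) and (Heavy, Moderate).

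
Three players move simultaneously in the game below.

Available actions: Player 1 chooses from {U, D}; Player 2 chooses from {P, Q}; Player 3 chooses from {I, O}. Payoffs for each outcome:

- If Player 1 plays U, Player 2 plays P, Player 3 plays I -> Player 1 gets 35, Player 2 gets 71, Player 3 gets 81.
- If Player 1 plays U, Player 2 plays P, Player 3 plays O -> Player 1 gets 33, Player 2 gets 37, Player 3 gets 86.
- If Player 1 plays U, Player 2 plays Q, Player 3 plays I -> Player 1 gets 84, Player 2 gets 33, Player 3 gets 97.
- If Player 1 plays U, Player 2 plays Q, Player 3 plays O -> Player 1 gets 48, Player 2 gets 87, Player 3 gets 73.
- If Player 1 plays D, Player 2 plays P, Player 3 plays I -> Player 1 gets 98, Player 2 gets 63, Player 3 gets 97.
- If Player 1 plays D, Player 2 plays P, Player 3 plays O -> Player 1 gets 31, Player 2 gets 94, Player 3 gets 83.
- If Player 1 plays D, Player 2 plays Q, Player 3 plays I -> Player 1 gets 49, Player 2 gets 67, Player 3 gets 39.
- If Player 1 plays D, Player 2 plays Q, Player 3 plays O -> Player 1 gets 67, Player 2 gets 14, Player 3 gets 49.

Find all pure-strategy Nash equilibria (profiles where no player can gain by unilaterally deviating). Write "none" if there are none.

none

Player 1 against (P, I): payoffs 35, 98 → best response D.
Player 1 against (P, O): payoffs 33, 31 → best response U.
Player 1 against (Q, I): payoffs 84, 49 → best response U.
Player 1 against (Q, O): payoffs 48, 67 → best response D.
Player 2 against (U, I): payoffs 71, 33 → best response P.
Player 2 against (U, O): payoffs 37, 87 → best response Q.
Player 2 against (D, I): payoffs 63, 67 → best response Q.
Player 2 against (D, O): payoffs 94, 14 → best response P.
Player 3 against (U, P): payoffs 81, 86 → best response O.
Player 3 against (U, Q): payoffs 97, 73 → best response I.
Player 3 against (D, P): payoffs 97, 83 → best response I.
Player 3 against (D, Q): payoffs 39, 49 → best response O.
No profile is a mutual best response for all players.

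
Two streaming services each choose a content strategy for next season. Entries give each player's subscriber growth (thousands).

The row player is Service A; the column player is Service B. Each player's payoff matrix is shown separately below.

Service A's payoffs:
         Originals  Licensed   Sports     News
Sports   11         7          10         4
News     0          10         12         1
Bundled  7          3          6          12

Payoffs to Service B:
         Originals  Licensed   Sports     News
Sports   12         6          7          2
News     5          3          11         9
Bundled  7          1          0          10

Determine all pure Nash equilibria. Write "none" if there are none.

Service A against Originals: payoffs 11, 0, 7 → best response Sports.
Service A against Licensed: payoffs 7, 10, 3 → best response News.
Service A against Sports: payoffs 10, 12, 6 → best response News.
Service A against News: payoffs 4, 1, 12 → best response Bundled.
Service B against Sports: payoffs 12, 6, 7, 2 → best response Originals.
Service B against News: payoffs 5, 3, 11, 9 → best response Sports.
Service B against Bundled: payoffs 7, 1, 0, 10 → best response News.
Mutual best responses: (Sports, Originals); (News, Sports); (Bundled, News).

Pure-strategy Nash equilibria: (Sports, Originals), (News, Sports), (Bundled, News)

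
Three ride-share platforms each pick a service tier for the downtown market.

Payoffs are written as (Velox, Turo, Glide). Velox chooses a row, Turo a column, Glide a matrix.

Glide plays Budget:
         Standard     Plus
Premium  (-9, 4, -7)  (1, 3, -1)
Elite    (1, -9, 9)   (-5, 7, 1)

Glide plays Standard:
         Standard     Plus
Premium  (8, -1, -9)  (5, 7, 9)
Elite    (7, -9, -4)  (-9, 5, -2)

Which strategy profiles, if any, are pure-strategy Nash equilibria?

For each player, find the best response to each opponent profile; mutual best responses are the pure NE.
Velox against (Standard, Budget): payoffs -9, 1 → best response Elite.
Velox against (Standard, Standard): payoffs 8, 7 → best response Premium.
Velox against (Plus, Budget): payoffs 1, -5 → best response Premium.
Velox against (Plus, Standard): payoffs 5, -9 → best response Premium.
Turo against (Premium, Budget): payoffs 4, 3 → best response Standard.
Turo against (Premium, Standard): payoffs -1, 7 → best response Plus.
Turo against (Elite, Budget): payoffs -9, 7 → best response Plus.
Turo against (Elite, Standard): payoffs -9, 5 → best response Plus.
Glide against (Premium, Standard): payoffs -7, -9 → best response Budget.
Glide against (Premium, Plus): payoffs -1, 9 → best response Standard.
Glide against (Elite, Standard): payoffs 9, -4 → best response Budget.
Glide against (Elite, Plus): payoffs 1, -2 → best response Budget.
Mutual best responses: (Premium, Plus, Standard).

Pure NE: (Premium, Plus, Standard)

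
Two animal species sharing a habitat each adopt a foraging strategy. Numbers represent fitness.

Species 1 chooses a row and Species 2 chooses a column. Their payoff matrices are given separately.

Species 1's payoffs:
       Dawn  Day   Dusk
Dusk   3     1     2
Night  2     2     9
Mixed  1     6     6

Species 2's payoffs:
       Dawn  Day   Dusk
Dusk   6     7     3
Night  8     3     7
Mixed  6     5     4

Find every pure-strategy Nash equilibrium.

Mark each player's best response to every combination of opponents' strategies; a profile where every player is best-responding is a pure Nash equilibrium.
Species 1 against Dawn: payoffs 3, 2, 1 → best response Dusk.
Species 1 against Day: payoffs 1, 2, 6 → best response Mixed.
Species 1 against Dusk: payoffs 2, 9, 6 → best response Night.
Species 2 against Dusk: payoffs 6, 7, 3 → best response Day.
Species 2 against Night: payoffs 8, 3, 7 → best response Dawn.
Species 2 against Mixed: payoffs 6, 5, 4 → best response Dawn.
No profile is a mutual best response for all players.

No pure-strategy Nash equilibrium.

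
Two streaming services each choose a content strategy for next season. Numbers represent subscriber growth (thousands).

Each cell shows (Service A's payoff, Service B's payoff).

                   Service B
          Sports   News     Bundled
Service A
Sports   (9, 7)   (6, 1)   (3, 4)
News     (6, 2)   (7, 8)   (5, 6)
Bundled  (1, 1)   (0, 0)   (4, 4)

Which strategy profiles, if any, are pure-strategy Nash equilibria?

(Sports, Sports): Service A gets 9, best alternative 6; Service B gets 7, best alternative 4. No profitable deviation — NE.
(Sports, News): Service A can switch to News (6 → 7). Not NE.
(Sports, Bundled): Service A can switch to News (3 → 5). Not NE.
(News, Sports): Service A can switch to Sports (6 → 9). Not NE.
(News, News): Service A gets 7, best alternative 6; Service B gets 8, best alternative 6. No profitable deviation — NE.
(News, Bundled): Service B can switch to News (6 → 8). Not NE.
(Bundled, Sports): Service A can switch to Sports (1 → 9). Not NE.
(Bundled, News): Service A can switch to Sports (0 → 6). Not NE.
(Bundled, Bundled): Service A can switch to News (4 → 5). Not NE.

(Sports, Sports); (News, News)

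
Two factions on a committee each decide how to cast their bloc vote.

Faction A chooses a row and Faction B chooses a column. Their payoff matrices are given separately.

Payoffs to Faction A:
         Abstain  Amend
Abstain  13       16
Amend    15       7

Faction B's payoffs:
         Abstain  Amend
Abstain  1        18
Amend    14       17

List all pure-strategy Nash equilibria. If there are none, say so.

Faction A against Abstain: payoffs 13, 15 → best response Amend.
Faction A against Amend: payoffs 16, 7 → best response Abstain.
Faction B against Abstain: payoffs 1, 18 → best response Amend.
Faction B against Amend: payoffs 14, 17 → best response Amend.
Mutual best responses: (Abstain, Amend).

(Abstain, Amend)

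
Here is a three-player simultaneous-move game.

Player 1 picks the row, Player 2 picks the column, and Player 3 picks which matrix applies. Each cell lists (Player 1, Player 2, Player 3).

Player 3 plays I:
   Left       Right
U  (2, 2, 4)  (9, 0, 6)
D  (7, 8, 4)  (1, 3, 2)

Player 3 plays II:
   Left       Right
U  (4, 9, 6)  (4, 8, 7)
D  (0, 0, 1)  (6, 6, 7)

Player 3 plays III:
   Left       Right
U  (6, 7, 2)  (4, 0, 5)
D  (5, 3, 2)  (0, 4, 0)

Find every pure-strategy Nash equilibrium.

Player 1 against (Left, I): payoffs 2, 7 → best response D.
Player 1 against (Left, II): payoffs 4, 0 → best response U.
Player 1 against (Left, III): payoffs 6, 5 → best response U.
Player 1 against (Right, I): payoffs 9, 1 → best response U.
Player 1 against (Right, II): payoffs 4, 6 → best response D.
Player 1 against (Right, III): payoffs 4, 0 → best response U.
Player 2 against (U, I): payoffs 2, 0 → best response Left.
Player 2 against (U, II): payoffs 9, 8 → best response Left.
Player 2 against (U, III): payoffs 7, 0 → best response Left.
Player 2 against (D, I): payoffs 8, 3 → best response Left.
Player 2 against (D, II): payoffs 0, 6 → best response Right.
Player 2 against (D, III): payoffs 3, 4 → best response Right.
Player 3 against (U, Left): payoffs 4, 6, 2 → best response II.
Player 3 against (U, Right): payoffs 6, 7, 5 → best response II.
Player 3 against (D, Left): payoffs 4, 1, 2 → best response I.
Player 3 against (D, Right): payoffs 2, 7, 0 → best response II.
Mutual best responses: (U, Left, II); (D, Left, I); (D, Right, II).

(U, Left, II) and (D, Left, I) and (D, Right, II)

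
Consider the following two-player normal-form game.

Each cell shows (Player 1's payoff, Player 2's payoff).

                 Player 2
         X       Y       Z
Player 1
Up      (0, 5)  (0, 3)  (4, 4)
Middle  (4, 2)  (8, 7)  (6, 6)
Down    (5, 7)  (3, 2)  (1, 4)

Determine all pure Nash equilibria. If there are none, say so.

(Middle, Y), (Down, X)

Check each profile: it is a Nash equilibrium iff no player can strictly gain by switching unilaterally.
(Up, X): Player 1 can switch to Middle (0 → 4). Not NE.
(Up, Y): Player 1 can switch to Middle (0 → 8). Not NE.
(Up, Z): Player 1 can switch to Middle (4 → 6). Not NE.
(Middle, X): Player 1 can switch to Down (4 → 5). Not NE.
(Middle, Y): Player 1 gets 8, best alternative 3; Player 2 gets 7, best alternative 6. No profitable deviation — NE.
(Middle, Z): Player 2 can switch to Y (6 → 7). Not NE.
(Down, X): Player 1 gets 5, best alternative 4; Player 2 gets 7, best alternative 4. No profitable deviation — NE.
(Down, Y): Player 1 can switch to Middle (3 → 8). Not NE.
(Down, Z): Player 1 can switch to Up (1 → 4). Not NE.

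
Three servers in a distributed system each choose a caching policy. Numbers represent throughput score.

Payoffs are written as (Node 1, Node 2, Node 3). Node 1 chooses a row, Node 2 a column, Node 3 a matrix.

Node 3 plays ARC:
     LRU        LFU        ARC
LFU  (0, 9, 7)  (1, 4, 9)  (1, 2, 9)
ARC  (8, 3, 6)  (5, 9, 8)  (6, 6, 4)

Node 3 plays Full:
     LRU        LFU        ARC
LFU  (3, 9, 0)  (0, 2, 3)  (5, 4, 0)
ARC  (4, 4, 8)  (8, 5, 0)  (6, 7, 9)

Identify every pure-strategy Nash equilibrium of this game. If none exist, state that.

(ARC, LFU, ARC) and (ARC, ARC, Full)

For each player, find the best response to each opponent profile; mutual best responses are the pure NE.
Node 1 against (LRU, ARC): payoffs 0, 8 → best response ARC.
Node 1 against (LRU, Full): payoffs 3, 4 → best response ARC.
Node 1 against (LFU, ARC): payoffs 1, 5 → best response ARC.
Node 1 against (LFU, Full): payoffs 0, 8 → best response ARC.
Node 1 against (ARC, ARC): payoffs 1, 6 → best response ARC.
Node 1 against (ARC, Full): payoffs 5, 6 → best response ARC.
Node 2 against (LFU, ARC): payoffs 9, 4, 2 → best response LRU.
Node 2 against (LFU, Full): payoffs 9, 2, 4 → best response LRU.
Node 2 against (ARC, ARC): payoffs 3, 9, 6 → best response LFU.
Node 2 against (ARC, Full): payoffs 4, 5, 7 → best response ARC.
Node 3 against (LFU, LRU): payoffs 7, 0 → best response ARC.
Node 3 against (LFU, LFU): payoffs 9, 3 → best response ARC.
Node 3 against (LFU, ARC): payoffs 9, 0 → best response ARC.
Node 3 against (ARC, LRU): payoffs 6, 8 → best response Full.
Node 3 against (ARC, LFU): payoffs 8, 0 → best response ARC.
Node 3 against (ARC, ARC): payoffs 4, 9 → best response Full.
Mutual best responses: (ARC, LFU, ARC); (ARC, ARC, Full).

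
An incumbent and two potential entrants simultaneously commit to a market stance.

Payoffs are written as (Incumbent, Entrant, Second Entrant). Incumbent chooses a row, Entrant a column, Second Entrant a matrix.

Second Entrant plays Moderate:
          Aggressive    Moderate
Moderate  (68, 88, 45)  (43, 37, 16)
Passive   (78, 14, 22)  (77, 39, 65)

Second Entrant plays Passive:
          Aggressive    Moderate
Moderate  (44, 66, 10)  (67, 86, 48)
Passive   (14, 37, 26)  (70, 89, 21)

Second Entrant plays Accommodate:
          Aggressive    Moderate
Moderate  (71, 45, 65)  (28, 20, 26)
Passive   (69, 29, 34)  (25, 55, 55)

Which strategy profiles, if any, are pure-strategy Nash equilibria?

Check each profile: it is a Nash equilibrium iff no player can strictly gain by switching unilaterally.
(Moderate, Aggressive, Moderate): Incumbent can switch to Passive (68 → 78). Not NE.
(Moderate, Aggressive, Passive): Entrant can switch to Moderate (66 → 86). Not NE.
(Moderate, Aggressive, Accommodate): Incumbent gets 71, best alternative 69; Entrant gets 45, best alternative 20; Second Entrant gets 65, best alternative 45. No profitable deviation — NE.
(Moderate, Moderate, Moderate): Incumbent can switch to Passive (43 → 77). Not NE.
(Moderate, Moderate, Passive): Incumbent can switch to Passive (67 → 70). Not NE.
(Moderate, Moderate, Accommodate): Entrant can switch to Aggressive (20 → 45). Not NE.
(Passive, Aggressive, Moderate): Entrant can switch to Moderate (14 → 39). Not NE.
(Passive, Aggressive, Passive): Incumbent can switch to Moderate (14 → 44). Not NE.
(Passive, Aggressive, Accommodate): Incumbent can switch to Moderate (69 → 71). Not NE.
(Passive, Moderate, Moderate): Incumbent gets 77, best alternative 43; Entrant gets 39, best alternative 14; Second Entrant gets 65, best alternative 55. No profitable deviation — NE.
(The remaining 2 profiles each have a profitable deviation by the same check.)

(Moderate, Aggressive, Accommodate), (Passive, Moderate, Moderate)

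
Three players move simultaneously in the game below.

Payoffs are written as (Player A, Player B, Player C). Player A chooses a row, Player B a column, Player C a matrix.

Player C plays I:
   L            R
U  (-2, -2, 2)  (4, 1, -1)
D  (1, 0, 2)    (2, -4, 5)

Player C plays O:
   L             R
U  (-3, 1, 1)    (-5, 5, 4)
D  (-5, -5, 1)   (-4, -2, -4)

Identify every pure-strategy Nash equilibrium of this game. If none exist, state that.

The unique pure-strategy Nash equilibrium is (D, L, I).

For each player, find the best response to each opponent profile; mutual best responses are the pure NE.
Player A against (L, I): payoffs -2, 1 → best response D.
Player A against (L, O): payoffs -3, -5 → best response U.
Player A against (R, I): payoffs 4, 2 → best response U.
Player A against (R, O): payoffs -5, -4 → best response D.
Player B against (U, I): payoffs -2, 1 → best response R.
Player B against (U, O): payoffs 1, 5 → best response R.
Player B against (D, I): payoffs 0, -4 → best response L.
Player B against (D, O): payoffs -5, -2 → best response R.
Player C against (U, L): payoffs 2, 1 → best response I.
Player C against (U, R): payoffs -1, 4 → best response O.
Player C against (D, L): payoffs 2, 1 → best response I.
Player C against (D, R): payoffs 5, -4 → best response I.
Mutual best responses: (D, L, I).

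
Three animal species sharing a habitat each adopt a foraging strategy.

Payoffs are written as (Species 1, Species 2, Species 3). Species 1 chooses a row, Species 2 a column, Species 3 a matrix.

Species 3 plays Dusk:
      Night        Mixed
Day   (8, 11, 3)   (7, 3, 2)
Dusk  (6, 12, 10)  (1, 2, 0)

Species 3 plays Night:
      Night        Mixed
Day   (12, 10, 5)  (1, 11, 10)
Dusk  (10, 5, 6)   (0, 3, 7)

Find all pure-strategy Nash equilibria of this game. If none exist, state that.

Species 1 against (Night, Dusk): payoffs 8, 6 → best response Day.
Species 1 against (Night, Night): payoffs 12, 10 → best response Day.
Species 1 against (Mixed, Dusk): payoffs 7, 1 → best response Day.
Species 1 against (Mixed, Night): payoffs 1, 0 → best response Day.
Species 2 against (Day, Dusk): payoffs 11, 3 → best response Night.
Species 2 against (Day, Night): payoffs 10, 11 → best response Mixed.
Species 2 against (Dusk, Dusk): payoffs 12, 2 → best response Night.
Species 2 against (Dusk, Night): payoffs 5, 3 → best response Night.
Species 3 against (Day, Night): payoffs 3, 5 → best response Night.
Species 3 against (Day, Mixed): payoffs 2, 10 → best response Night.
Species 3 against (Dusk, Night): payoffs 10, 6 → best response Dusk.
Species 3 against (Dusk, Mixed): payoffs 0, 7 → best response Night.
Mutual best responses: (Day, Mixed, Night).

(Day, Mixed, Night)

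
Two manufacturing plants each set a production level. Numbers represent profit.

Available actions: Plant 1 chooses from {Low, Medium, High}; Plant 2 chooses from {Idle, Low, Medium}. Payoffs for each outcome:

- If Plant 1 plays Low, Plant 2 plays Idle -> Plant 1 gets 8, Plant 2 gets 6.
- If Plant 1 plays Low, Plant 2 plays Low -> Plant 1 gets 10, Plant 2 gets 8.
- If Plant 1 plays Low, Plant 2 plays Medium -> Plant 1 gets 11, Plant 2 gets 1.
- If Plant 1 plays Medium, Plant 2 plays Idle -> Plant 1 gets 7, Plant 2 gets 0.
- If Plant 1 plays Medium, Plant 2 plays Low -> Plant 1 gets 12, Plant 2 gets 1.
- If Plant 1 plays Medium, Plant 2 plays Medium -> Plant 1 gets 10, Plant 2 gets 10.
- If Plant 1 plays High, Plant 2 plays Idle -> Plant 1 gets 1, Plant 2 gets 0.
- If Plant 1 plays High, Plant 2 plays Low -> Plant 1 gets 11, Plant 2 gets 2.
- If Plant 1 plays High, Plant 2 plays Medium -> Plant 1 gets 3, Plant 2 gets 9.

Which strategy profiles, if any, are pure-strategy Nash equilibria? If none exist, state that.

Plant 1 against Idle: payoffs 8, 7, 1 → best response Low.
Plant 1 against Low: payoffs 10, 12, 11 → best response Medium.
Plant 1 against Medium: payoffs 11, 10, 3 → best response Low.
Plant 2 against Low: payoffs 6, 8, 1 → best response Low.
Plant 2 against Medium: payoffs 0, 1, 10 → best response Medium.
Plant 2 against High: payoffs 0, 2, 9 → best response Medium.
No profile is a mutual best response for all players.

This game has no pure Nash equilibrium.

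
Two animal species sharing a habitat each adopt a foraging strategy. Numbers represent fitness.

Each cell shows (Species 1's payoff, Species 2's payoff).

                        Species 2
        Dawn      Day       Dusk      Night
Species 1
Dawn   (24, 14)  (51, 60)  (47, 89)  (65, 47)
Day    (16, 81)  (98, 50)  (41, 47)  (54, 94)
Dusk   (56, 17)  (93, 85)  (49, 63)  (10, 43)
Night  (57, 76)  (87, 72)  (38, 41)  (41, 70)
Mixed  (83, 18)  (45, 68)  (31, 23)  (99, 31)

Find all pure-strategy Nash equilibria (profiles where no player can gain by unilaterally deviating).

Species 1 against Dawn: payoffs 24, 16, 56, 57, 83 → best response Mixed.
Species 1 against Day: payoffs 51, 98, 93, 87, 45 → best response Day.
Species 1 against Dusk: payoffs 47, 41, 49, 38, 31 → best response Dusk.
Species 1 against Night: payoffs 65, 54, 10, 41, 99 → best response Mixed.
Species 2 against Dawn: payoffs 14, 60, 89, 47 → best response Dusk.
Species 2 against Day: payoffs 81, 50, 47, 94 → best response Night.
Species 2 against Dusk: payoffs 17, 85, 63, 43 → best response Day.
Species 2 against Night: payoffs 76, 72, 41, 70 → best response Dawn.
Species 2 against Mixed: payoffs 18, 68, 23, 31 → best response Day.
No profile is a mutual best response for all players.

There is no pure-strategy Nash equilibrium.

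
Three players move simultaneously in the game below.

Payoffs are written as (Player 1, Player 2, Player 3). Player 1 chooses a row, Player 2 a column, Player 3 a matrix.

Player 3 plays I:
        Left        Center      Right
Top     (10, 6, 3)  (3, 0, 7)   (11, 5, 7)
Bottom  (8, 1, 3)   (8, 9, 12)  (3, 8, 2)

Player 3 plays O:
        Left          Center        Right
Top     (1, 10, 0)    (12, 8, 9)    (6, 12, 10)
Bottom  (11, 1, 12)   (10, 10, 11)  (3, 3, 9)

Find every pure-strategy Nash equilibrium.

For each player, find the best response to each opponent profile; mutual best responses are the pure NE.
Player 1 against (Left, I): payoffs 10, 8 → best response Top.
Player 1 against (Left, O): payoffs 1, 11 → best response Bottom.
Player 1 against (Center, I): payoffs 3, 8 → best response Bottom.
Player 1 against (Center, O): payoffs 12, 10 → best response Top.
Player 1 against (Right, I): payoffs 11, 3 → best response Top.
Player 1 against (Right, O): payoffs 6, 3 → best response Top.
Player 2 against (Top, I): payoffs 6, 0, 5 → best response Left.
Player 2 against (Top, O): payoffs 10, 8, 12 → best response Right.
Player 2 against (Bottom, I): payoffs 1, 9, 8 → best response Center.
Player 2 against (Bottom, O): payoffs 1, 10, 3 → best response Center.
Player 3 against (Top, Left): payoffs 3, 0 → best response I.
Player 3 against (Top, Center): payoffs 7, 9 → best response O.
Player 3 against (Top, Right): payoffs 7, 10 → best response O.
Player 3 against (Bottom, Left): payoffs 3, 12 → best response O.
Player 3 against (Bottom, Center): payoffs 12, 11 → best response I.
Player 3 against (Bottom, Right): payoffs 2, 9 → best response O.
Mutual best responses: (Top, Left, I); (Top, Right, O); (Bottom, Center, I).

Pure-strategy Nash equilibria: (Top, Left, I), (Top, Right, O), (Bottom, Center, I)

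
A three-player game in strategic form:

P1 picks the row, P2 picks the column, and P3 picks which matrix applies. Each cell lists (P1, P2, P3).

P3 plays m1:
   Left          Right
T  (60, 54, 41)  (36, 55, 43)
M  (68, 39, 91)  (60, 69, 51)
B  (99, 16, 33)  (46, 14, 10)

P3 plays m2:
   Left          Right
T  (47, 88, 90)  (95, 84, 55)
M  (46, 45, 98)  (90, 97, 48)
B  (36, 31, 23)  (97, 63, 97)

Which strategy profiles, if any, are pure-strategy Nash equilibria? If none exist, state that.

Pure-strategy Nash equilibria: (T, Left, m2), (M, Right, m1), (B, Left, m1), (B, Right, m2)

Check each profile: it is a Nash equilibrium iff no player can strictly gain by switching unilaterally.
(T, Left, m1): P1 can switch to M (60 → 68). Not NE.
(T, Left, m2): P1 gets 47, best alternative 46; P2 gets 88, best alternative 84; P3 gets 90, best alternative 41. No profitable deviation — NE.
(T, Right, m1): P1 can switch to M (36 → 60). Not NE.
(T, Right, m2): P1 can switch to B (95 → 97). Not NE.
(M, Left, m1): P1 can switch to B (68 → 99). Not NE.
(M, Left, m2): P1 can switch to T (46 → 47). Not NE.
(M, Right, m1): P1 gets 60, best alternative 46; P2 gets 69, best alternative 39; P3 gets 51, best alternative 48. No profitable deviation — NE.
(M, Right, m2): P1 can switch to T (90 → 95). Not NE.
(B, Left, m1): P1 gets 99, best alternative 68; P2 gets 16, best alternative 14; P3 gets 33, best alternative 23. No profitable deviation — NE.
(B, Left, m2): P1 can switch to T (36 → 47). Not NE.
(B, Right, m1): P1 can switch to M (46 → 60). Not NE.
(B, Right, m2): P1 gets 97, best alternative 95; P2 gets 63, best alternative 31; P3 gets 97, best alternative 10. No profitable deviation — NE.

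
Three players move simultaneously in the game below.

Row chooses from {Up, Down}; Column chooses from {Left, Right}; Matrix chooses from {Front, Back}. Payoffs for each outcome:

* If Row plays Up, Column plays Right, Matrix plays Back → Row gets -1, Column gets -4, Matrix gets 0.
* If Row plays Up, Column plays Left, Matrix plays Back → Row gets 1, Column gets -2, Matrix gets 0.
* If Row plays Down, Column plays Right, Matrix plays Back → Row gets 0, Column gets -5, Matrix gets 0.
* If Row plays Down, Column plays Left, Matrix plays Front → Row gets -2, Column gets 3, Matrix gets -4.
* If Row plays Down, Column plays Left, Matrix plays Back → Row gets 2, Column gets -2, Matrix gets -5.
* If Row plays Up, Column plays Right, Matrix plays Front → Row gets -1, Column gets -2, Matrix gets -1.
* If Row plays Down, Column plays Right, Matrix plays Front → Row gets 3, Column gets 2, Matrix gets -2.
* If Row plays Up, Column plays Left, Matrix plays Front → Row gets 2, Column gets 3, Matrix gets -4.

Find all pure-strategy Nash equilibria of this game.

There is no pure-strategy Nash equilibrium.

For each strategy profile, look for a profitable unilateral deviation.
(Up, Left, Front): Matrix can switch to Back (-4 → 0). Not NE.
(Up, Left, Back): Row can switch to Down (1 → 2). Not NE.
(Up, Right, Front): Row can switch to Down (-1 → 3). Not NE.
(Up, Right, Back): Row can switch to Down (-1 → 0). Not NE.
(Down, Left, Front): Row can switch to Up (-2 → 2). Not NE.
(Down, Left, Back): Matrix can switch to Front (-5 → -4). Not NE.
(Down, Right, Front): Column can switch to Left (2 → 3). Not NE.
(Down, Right, Back): Column can switch to Left (-5 → -2). Not NE.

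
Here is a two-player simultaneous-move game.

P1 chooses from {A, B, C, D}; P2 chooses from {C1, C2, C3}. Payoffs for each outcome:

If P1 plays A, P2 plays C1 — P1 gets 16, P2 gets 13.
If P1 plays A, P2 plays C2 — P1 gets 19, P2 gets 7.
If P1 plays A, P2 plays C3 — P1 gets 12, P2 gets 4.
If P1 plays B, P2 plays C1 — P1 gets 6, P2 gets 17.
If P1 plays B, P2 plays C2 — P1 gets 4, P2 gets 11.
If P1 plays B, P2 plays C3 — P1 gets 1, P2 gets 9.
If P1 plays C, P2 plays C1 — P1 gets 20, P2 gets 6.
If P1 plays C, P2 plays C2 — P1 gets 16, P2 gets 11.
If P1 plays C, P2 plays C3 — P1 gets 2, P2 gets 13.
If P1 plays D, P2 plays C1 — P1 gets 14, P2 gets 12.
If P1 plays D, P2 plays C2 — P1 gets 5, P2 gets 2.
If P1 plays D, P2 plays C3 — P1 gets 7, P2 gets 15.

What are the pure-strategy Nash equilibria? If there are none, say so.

P1 against C1: payoffs 16, 6, 20, 14 → best response C.
P1 against C2: payoffs 19, 4, 16, 5 → best response A.
P1 against C3: payoffs 12, 1, 2, 7 → best response A.
P2 against A: payoffs 13, 7, 4 → best response C1.
P2 against B: payoffs 17, 11, 9 → best response C1.
P2 against C: payoffs 6, 11, 13 → best response C3.
P2 against D: payoffs 12, 2, 15 → best response C3.
No profile is a mutual best response for all players.

There is no pure-strategy Nash equilibrium.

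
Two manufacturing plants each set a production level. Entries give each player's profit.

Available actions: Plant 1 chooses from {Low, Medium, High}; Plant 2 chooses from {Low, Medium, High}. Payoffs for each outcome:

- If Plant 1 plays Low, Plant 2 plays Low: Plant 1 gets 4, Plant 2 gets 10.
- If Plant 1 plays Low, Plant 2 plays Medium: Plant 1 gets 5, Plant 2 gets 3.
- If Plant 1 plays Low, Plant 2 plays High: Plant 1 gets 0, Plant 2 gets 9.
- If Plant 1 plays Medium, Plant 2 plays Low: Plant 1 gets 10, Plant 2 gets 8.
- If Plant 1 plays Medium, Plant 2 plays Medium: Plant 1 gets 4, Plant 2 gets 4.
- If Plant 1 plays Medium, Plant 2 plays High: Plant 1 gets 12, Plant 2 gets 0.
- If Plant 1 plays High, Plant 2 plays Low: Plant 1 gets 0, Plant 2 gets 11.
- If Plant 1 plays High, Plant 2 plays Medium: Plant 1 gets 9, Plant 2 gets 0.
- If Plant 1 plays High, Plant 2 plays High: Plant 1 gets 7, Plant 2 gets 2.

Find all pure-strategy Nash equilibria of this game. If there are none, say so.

Mark each player's best response to every combination of opponents' strategies; a profile where every player is best-responding is a pure Nash equilibrium.
Plant 1 against Low: payoffs 4, 10, 0 → best response Medium.
Plant 1 against Medium: payoffs 5, 4, 9 → best response High.
Plant 1 against High: payoffs 0, 12, 7 → best response Medium.
Plant 2 against Low: payoffs 10, 3, 9 → best response Low.
Plant 2 against Medium: payoffs 8, 4, 0 → best response Low.
Plant 2 against High: payoffs 11, 0, 2 → best response Low.
Mutual best responses: (Medium, Low).

(Medium, Low)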